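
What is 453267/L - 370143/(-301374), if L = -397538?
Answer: 97620547/1109329789 ≈ 0.088000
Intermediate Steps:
453267/L - 370143/(-301374) = 453267/(-397538) - 370143/(-301374) = 453267*(-1/397538) - 370143*(-1/301374) = -453267/397538 + 13709/11162 = 97620547/1109329789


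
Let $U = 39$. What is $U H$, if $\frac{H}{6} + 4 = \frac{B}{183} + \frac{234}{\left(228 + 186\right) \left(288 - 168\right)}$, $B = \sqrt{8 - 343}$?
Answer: $- \frac{430053}{460} + \frac{78 i \sqrt{335}}{61} \approx -934.9 + 23.404 i$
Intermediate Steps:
$B = i \sqrt{335}$ ($B = \sqrt{-335} = i \sqrt{335} \approx 18.303 i$)
$H = - \frac{11027}{460} + \frac{2 i \sqrt{335}}{61}$ ($H = -24 + 6 \left(\frac{i \sqrt{335}}{183} + \frac{234}{\left(228 + 186\right) \left(288 - 168\right)}\right) = -24 + 6 \left(i \sqrt{335} \cdot \frac{1}{183} + \frac{234}{414 \cdot 120}\right) = -24 + 6 \left(\frac{i \sqrt{335}}{183} + \frac{234}{49680}\right) = -24 + 6 \left(\frac{i \sqrt{335}}{183} + 234 \cdot \frac{1}{49680}\right) = -24 + 6 \left(\frac{i \sqrt{335}}{183} + \frac{13}{2760}\right) = -24 + 6 \left(\frac{13}{2760} + \frac{i \sqrt{335}}{183}\right) = -24 + \left(\frac{13}{460} + \frac{2 i \sqrt{335}}{61}\right) = - \frac{11027}{460} + \frac{2 i \sqrt{335}}{61} \approx -23.972 + 0.6001 i$)
$U H = 39 \left(- \frac{11027}{460} + \frac{2 i \sqrt{335}}{61}\right) = - \frac{430053}{460} + \frac{78 i \sqrt{335}}{61}$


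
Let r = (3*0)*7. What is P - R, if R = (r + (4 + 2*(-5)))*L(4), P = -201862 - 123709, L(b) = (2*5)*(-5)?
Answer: -325871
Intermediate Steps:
L(b) = -50 (L(b) = 10*(-5) = -50)
r = 0 (r = 0*7 = 0)
P = -325571
R = 300 (R = (0 + (4 + 2*(-5)))*(-50) = (0 + (4 - 10))*(-50) = (0 - 6)*(-50) = -6*(-50) = 300)
P - R = -325571 - 1*300 = -325571 - 300 = -325871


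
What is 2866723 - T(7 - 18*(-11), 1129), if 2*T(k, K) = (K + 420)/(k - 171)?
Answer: 194935615/68 ≈ 2.8667e+6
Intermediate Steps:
T(k, K) = (420 + K)/(2*(-171 + k)) (T(k, K) = ((K + 420)/(k - 171))/2 = ((420 + K)/(-171 + k))/2 = (420 + K)/(2*(-171 + k)))
2866723 - T(7 - 18*(-11), 1129) = 2866723 - (420 + 1129)/(2*(-171 + (7 - 18*(-11)))) = 2866723 - 1549/(2*(-171 + (7 + 198))) = 2866723 - 1549/(2*(-171 + 205)) = 2866723 - 1549/(2*34) = 2866723 - 1*1549/68 = 2866723 - 1549/68 = 194935615/68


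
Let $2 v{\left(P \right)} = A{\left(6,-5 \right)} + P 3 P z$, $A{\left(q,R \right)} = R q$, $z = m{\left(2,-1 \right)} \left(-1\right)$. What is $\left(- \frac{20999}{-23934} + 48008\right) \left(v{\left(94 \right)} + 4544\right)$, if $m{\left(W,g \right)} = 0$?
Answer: $\frac{5204022409159}{23934} \approx 2.1743 \cdot 10^{8}$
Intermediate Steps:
$z = 0$ ($z = 0 \left(-1\right) = 0$)
$v{\left(P \right)} = -15$ ($v{\left(P \right)} = \frac{\left(-5\right) 6 + P 3 P 0}{2} = \frac{-30 + 3 P P 0}{2} = \frac{-30 + 3 P^{2} \cdot 0}{2} = \frac{-30 + 0}{2} = \frac{1}{2} \left(-30\right) = -15$)
$\left(- \frac{20999}{-23934} + 48008\right) \left(v{\left(94 \right)} + 4544\right) = \left(- \frac{20999}{-23934} + 48008\right) \left(-15 + 4544\right) = \left(\left(-20999\right) \left(- \frac{1}{23934}\right) + 48008\right) 4529 = \left(\frac{20999}{23934} + 48008\right) 4529 = \frac{1149044471}{23934} \cdot 4529 = \frac{5204022409159}{23934}$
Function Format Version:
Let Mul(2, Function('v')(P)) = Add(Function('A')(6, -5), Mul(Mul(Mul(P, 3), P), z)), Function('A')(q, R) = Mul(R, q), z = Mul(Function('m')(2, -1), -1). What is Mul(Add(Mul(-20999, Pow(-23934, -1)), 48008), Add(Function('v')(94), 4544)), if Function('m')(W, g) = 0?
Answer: Rational(5204022409159, 23934) ≈ 2.1743e+8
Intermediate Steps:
z = 0 (z = Mul(0, -1) = 0)
Function('v')(P) = -15 (Function('v')(P) = Mul(Rational(1, 2), Add(Mul(-5, 6), Mul(Mul(Mul(P, 3), P), 0))) = Mul(Rational(1, 2), Add(-30, Mul(Mul(Mul(3, P), P), 0))) = Mul(Rational(1, 2), Add(-30, Mul(Mul(3, Pow(P, 2)), 0))) = Mul(Rational(1, 2), Add(-30, 0)) = Mul(Rational(1, 2), -30) = -15)
Mul(Add(Mul(-20999, Pow(-23934, -1)), 48008), Add(Function('v')(94), 4544)) = Mul(Add(Mul(-20999, Pow(-23934, -1)), 48008), Add(-15, 4544)) = Mul(Add(Mul(-20999, Rational(-1, 23934)), 48008), 4529) = Mul(Add(Rational(20999, 23934), 48008), 4529) = Mul(Rational(1149044471, 23934), 4529) = Rational(5204022409159, 23934)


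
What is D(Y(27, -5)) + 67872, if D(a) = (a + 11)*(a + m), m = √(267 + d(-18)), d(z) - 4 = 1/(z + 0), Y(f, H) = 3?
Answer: 67914 + 7*√9754/3 ≈ 68145.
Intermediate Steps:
d(z) = 4 + 1/z (d(z) = 4 + 1/(z + 0) = 4 + 1/z)
m = √9754/6 (m = √(267 + (4 + 1/(-18))) = √(267 + (4 - 1/18)) = √(267 + 71/18) = √(4877/18) = √9754/6 ≈ 16.460)
D(a) = (11 + a)*(a + √9754/6) (D(a) = (a + 11)*(a + √9754/6) = (11 + a)*(a + √9754/6))
D(Y(27, -5)) + 67872 = (3² + 11*3 + 11*√9754/6 + (⅙)*3*√9754) + 67872 = (9 + 33 + 11*√9754/6 + √9754/2) + 67872 = (42 + 7*√9754/3) + 67872 = 67914 + 7*√9754/3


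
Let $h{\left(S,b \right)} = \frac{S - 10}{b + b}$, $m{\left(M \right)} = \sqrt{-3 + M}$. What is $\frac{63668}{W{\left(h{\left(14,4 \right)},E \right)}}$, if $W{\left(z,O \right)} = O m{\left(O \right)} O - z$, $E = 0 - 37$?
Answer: $- \frac{127336}{299865761} - \frac{697291936 i \sqrt{10}}{299865761} \approx -0.00042464 - 7.3534 i$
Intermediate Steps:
$h{\left(S,b \right)} = \frac{-10 + S}{2 b}$
$E = -37$ ($E = 0 - 37 = -37$)
$W{\left(z,O \right)} = - z + O^{2} \sqrt{-3 + O}$ ($W{\left(z,O \right)} = O \sqrt{-3 + O} O - z = O^{2} \sqrt{-3 + O} - z = - z + O^{2} \sqrt{-3 + O}$)
$\frac{63668}{W{\left(h{\left(14,4 \right)},E \right)}} = \frac{63668}{- \frac{-10 + 14}{2 \cdot 4} + \left(-37\right)^{2} \sqrt{-3 - 37}} = \frac{63668}{- \frac{4}{2 \cdot 4} + 1369 \sqrt{-40}} = \frac{63668}{\left(-1\right) \frac{1}{2} + 1369 \cdot 2 i \sqrt{10}} = \frac{63668}{- \frac{1}{2} + 2738 i \sqrt{10}}$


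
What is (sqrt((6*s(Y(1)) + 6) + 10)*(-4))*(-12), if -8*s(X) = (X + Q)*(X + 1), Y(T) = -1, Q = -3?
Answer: 192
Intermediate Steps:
s(X) = -(1 + X)*(-3 + X)/8 (s(X) = -(X - 3)*(X + 1)/8 = -(-3 + X)*(1 + X)/8 = -(1 + X)*(-3 + X)/8)
(sqrt((6*s(Y(1)) + 6) + 10)*(-4))*(-12) = (sqrt((6*(3/8 - 1/8*(-1)**2 + (1/4)*(-1)) + 6) + 10)*(-4))*(-12) = (sqrt((6*(3/8 - 1/8*1 - 1/4) + 6) + 10)*(-4))*(-12) = (sqrt((6*(3/8 - 1/8 - 1/4) + 6) + 10)*(-4))*(-12) = (sqrt((6*0 + 6) + 10)*(-4))*(-12) = (sqrt((0 + 6) + 10)*(-4))*(-12) = (sqrt(6 + 10)*(-4))*(-12) = (sqrt(16)*(-4))*(-12) = (4*(-4))*(-12) = -16*(-12) = 192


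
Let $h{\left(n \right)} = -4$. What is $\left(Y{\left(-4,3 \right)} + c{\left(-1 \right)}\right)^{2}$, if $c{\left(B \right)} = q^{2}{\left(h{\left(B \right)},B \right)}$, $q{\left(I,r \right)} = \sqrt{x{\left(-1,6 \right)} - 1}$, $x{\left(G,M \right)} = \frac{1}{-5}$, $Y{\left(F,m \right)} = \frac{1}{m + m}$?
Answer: $\frac{961}{900} \approx 1.0678$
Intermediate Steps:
$Y{\left(F,m \right)} = \frac{1}{2 m}$
$x{\left(G,M \right)} = - \frac{1}{5}$
$q{\left(I,r \right)} = \frac{i \sqrt{30}}{5}$ ($q{\left(I,r \right)} = \sqrt{- \frac{1}{5} - 1} = \sqrt{- \frac{6}{5}} = \frac{i \sqrt{30}}{5}$)
$c{\left(B \right)} = - \frac{6}{5}$ ($c{\left(B \right)} = \left(\frac{i \sqrt{30}}{5}\right)^{2} = - \frac{6}{5}$)
$\left(Y{\left(-4,3 \right)} + c{\left(-1 \right)}\right)^{2} = \left(\frac{1}{2 \cdot 3} - \frac{6}{5}\right)^{2} = \left(\frac{1}{2} \cdot \frac{1}{3} - \frac{6}{5}\right)^{2} = \left(\frac{1}{6} - \frac{6}{5}\right)^{2} = \left(- \frac{31}{30}\right)^{2} = \frac{961}{900}$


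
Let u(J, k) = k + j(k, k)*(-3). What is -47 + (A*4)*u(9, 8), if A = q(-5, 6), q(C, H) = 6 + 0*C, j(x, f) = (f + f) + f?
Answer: -1583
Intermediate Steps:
j(x, f) = 3*f (j(x, f) = 2*f + f = 3*f)
q(C, H) = 6 (q(C, H) = 6 + 0 = 6)
A = 6
u(J, k) = -8*k (u(J, k) = k + (3*k)*(-3) = k - 9*k = -8*k)
-47 + (A*4)*u(9, 8) = -47 + (6*4)*(-8*8) = -47 + 24*(-64) = -47 - 1536 = -1583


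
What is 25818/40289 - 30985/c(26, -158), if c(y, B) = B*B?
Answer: -603834113/1005774596 ≈ -0.60037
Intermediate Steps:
c(y, B) = B²
25818/40289 - 30985/c(26, -158) = 25818/40289 - 30985/((-158)²) = 25818*(1/40289) - 30985/24964 = 25818/40289 - 30985*1/24964 = 25818/40289 - 30985/24964 = -603834113/1005774596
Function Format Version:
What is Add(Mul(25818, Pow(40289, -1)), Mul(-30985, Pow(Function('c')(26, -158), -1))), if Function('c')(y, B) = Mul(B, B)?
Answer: Rational(-603834113, 1005774596) ≈ -0.60037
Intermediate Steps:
Function('c')(y, B) = Pow(B, 2)
Add(Mul(25818, Pow(40289, -1)), Mul(-30985, Pow(Function('c')(26, -158), -1))) = Add(Mul(25818, Pow(40289, -1)), Mul(-30985, Pow(Pow(-158, 2), -1))) = Add(Mul(25818, Rational(1, 40289)), Mul(-30985, Pow(24964, -1))) = Add(Rational(25818, 40289), Mul(-30985, Rational(1, 24964))) = Add(Rational(25818, 40289), Rational(-30985, 24964)) = Rational(-603834113, 1005774596)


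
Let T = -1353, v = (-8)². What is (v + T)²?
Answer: 1661521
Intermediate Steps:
v = 64
(v + T)² = (64 - 1353)² = (-1289)² = 1661521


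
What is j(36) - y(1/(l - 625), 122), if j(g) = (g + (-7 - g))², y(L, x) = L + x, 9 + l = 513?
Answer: -8832/121 ≈ -72.992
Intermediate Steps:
l = 504 (l = -9 + 513 = 504)
j(g) = 49 (j(g) = (-7)² = 49)
j(36) - y(1/(l - 625), 122) = 49 - (1/(504 - 625) + 122) = 49 - (1/(-121) + 122) = 49 - (-1/121 + 122) = 49 - 1*14761/121 = 49 - 14761/121 = -8832/121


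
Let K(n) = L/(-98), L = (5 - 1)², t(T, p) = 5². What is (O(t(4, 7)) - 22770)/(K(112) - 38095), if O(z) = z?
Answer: 1114505/1866663 ≈ 0.59706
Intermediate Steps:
t(T, p) = 25
L = 16 (L = 4² = 16)
K(n) = -8/49 (K(n) = 16/(-98) = 16*(-1/98) = -8/49)
(O(t(4, 7)) - 22770)/(K(112) - 38095) = (25 - 22770)/(-8/49 - 38095) = -22745/(-1866663/49) = -22745*(-49/1866663) = 1114505/1866663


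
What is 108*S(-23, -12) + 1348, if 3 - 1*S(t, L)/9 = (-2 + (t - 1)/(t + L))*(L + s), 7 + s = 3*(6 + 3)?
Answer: 506936/35 ≈ 14484.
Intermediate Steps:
s = 20 (s = -7 + 3*(6 + 3) = -7 + 3*9 = -7 + 27 = 20)
S(t, L) = 27 - 9*(-2 + (-1 + t)/(L + t))*(20 + L) (S(t, L) = 27 - 9*(-2 + (t - 1)/(t + L))*(L + 20) = 27 - 9*(-2 + (-1 + t)/(L + t))*(20 + L))
108*S(-23, -12) + 1348 = 108*(9*(20 + 2*(-12)² + 23*(-23) + 44*(-12) - 12*(-23))/(-12 - 23)) + 1348 = 108*(9*(20 + 2*144 - 529 - 528 + 276)/(-35)) + 1348 = 108*(9*(-1/35)*(20 + 288 - 529 - 528 + 276)) + 1348 = 108*(9*(-1/35)*(-473)) + 1348 = 108*(4257/35) + 1348 = 459756/35 + 1348 = 506936/35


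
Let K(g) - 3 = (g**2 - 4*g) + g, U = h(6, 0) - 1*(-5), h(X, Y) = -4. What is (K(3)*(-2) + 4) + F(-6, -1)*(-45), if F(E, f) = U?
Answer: -47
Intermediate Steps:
U = 1 (U = -4 - 1*(-5) = -4 + 5 = 1)
F(E, f) = 1
K(g) = 3 + g**2 - 3*g (K(g) = 3 + ((g**2 - 4*g) + g) = 3 + (g**2 - 3*g) = 3 + g**2 - 3*g)
(K(3)*(-2) + 4) + F(-6, -1)*(-45) = ((3 + 3**2 - 3*3)*(-2) + 4) + 1*(-45) = ((3 + 9 - 9)*(-2) + 4) - 45 = (3*(-2) + 4) - 45 = (-6 + 4) - 45 = -2 - 45 = -47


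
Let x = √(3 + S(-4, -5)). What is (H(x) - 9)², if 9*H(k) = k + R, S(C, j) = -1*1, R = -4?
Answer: (85 - √2)²/81 ≈ 86.254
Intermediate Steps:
S(C, j) = -1
x = √2 (x = √(3 - 1) = √2 ≈ 1.4142)
H(k) = -4/9 + k/9 (H(k) = (k - 4)/9 = (-4 + k)/9 = -4/9 + k/9)
(H(x) - 9)² = ((-4/9 + √2/9) - 9)² = (-85/9 + √2/9)²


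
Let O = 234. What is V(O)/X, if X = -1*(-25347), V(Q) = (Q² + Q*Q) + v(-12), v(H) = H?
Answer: 36500/8449 ≈ 4.3200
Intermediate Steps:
V(Q) = -12 + 2*Q² (V(Q) = (Q² + Q*Q) - 12 = (Q² + Q²) - 12 = 2*Q² - 12 = -12 + 2*Q²)
X = 25347
V(O)/X = (-12 + 2*234²)/25347 = (-12 + 2*54756)*(1/25347) = (-12 + 109512)*(1/25347) = 109500*(1/25347) = 36500/8449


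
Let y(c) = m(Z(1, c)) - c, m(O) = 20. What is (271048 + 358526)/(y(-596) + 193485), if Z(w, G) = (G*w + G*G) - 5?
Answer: 629574/194101 ≈ 3.2435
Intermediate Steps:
Z(w, G) = -5 + G² + G*w (Z(w, G) = (G*w + G²) - 5 = (G² + G*w) - 5 = -5 + G² + G*w)
y(c) = 20 - c
(271048 + 358526)/(y(-596) + 193485) = (271048 + 358526)/((20 - 1*(-596)) + 193485) = 629574/((20 + 596) + 193485) = 629574/(616 + 193485) = 629574/194101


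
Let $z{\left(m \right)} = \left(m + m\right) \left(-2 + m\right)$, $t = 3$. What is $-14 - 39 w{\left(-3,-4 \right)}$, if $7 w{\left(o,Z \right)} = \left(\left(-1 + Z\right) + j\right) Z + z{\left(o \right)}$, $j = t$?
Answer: $- \frac{1580}{7} \approx -225.71$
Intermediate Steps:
$j = 3$
$z{\left(m \right)} = 2 m \left(-2 + m\right)$
$w{\left(o,Z \right)} = \frac{Z \left(2 + Z\right)}{7} + \frac{2 o \left(-2 + o\right)}{7}$ ($w{\left(o,Z \right)} = \frac{\left(\left(-1 + Z\right) + 3\right) Z + 2 o \left(-2 + o\right)}{7} = \frac{\left(2 + Z\right) Z + 2 o \left(-2 + o\right)}{7} = \frac{Z \left(2 + Z\right) + 2 o \left(-2 + o\right)}{7} = \frac{Z \left(2 + Z\right)}{7} + \frac{2 o \left(-2 + o\right)}{7}$)
$-14 - 39 w{\left(-3,-4 \right)} = -14 - 39 \left(\frac{\left(-4\right)^{2}}{7} + \frac{2}{7} \left(-4\right) + \frac{2}{7} \left(-3\right) \left(-2 - 3\right)\right) = -14 - 39 \left(\frac{1}{7} \cdot 16 - \frac{8}{7} + \frac{2}{7} \left(-3\right) \left(-5\right)\right) = -14 - 39 \left(\frac{16}{7} - \frac{8}{7} + \frac{30}{7}\right) = -14 - \frac{1482}{7} = - \frac{1580}{7}$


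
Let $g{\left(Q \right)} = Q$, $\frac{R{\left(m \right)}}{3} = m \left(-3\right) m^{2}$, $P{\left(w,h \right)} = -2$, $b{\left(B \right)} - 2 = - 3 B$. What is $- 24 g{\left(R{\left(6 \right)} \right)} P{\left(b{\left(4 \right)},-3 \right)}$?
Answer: $-93312$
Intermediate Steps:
$b{\left(B \right)} = 2 - 3 B$
$R{\left(m \right)} = - 9 m^{3}$ ($R{\left(m \right)} = 3 m \left(-3\right) m^{2} = 3 - 3 m m^{2} = 3 \left(- 3 m^{3}\right) = - 9 m^{3}$)
$- 24 g{\left(R{\left(6 \right)} \right)} P{\left(b{\left(4 \right)},-3 \right)} = - 24 \left(- 9 \cdot 6^{3}\right) \left(-2\right) = - 24 \left(\left(-9\right) 216\right) \left(-2\right) = \left(-24\right) \left(-1944\right) \left(-2\right) = 46656 \left(-2\right) = -93312$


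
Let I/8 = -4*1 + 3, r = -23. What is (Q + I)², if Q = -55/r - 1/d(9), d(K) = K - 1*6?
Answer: 168100/4761 ≈ 35.308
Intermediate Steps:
d(K) = -6 + K (d(K) = K - 6 = -6 + K)
I = -8 (I = 8*(-4*1 + 3) = 8*(-4 + 3) = 8*(-1) = -8)
Q = 142/69 (Q = -55/(-23) - 1/(-6 + 9) = -55*(-1/23) - 1/3 = 55/23 - 1*⅓ = 55/23 - ⅓ = 142/69 ≈ 2.0580)
(Q + I)² = (142/69 - 8)² = (-410/69)² = 168100/4761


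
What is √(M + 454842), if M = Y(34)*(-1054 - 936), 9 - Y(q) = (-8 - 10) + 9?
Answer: 3*√46558 ≈ 647.32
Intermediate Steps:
Y(q) = 18 (Y(q) = 9 - ((-8 - 10) + 9) = 9 - (-18 + 9) = 9 - 1*(-9) = 9 + 9 = 18)
M = -35820 (M = 18*(-1054 - 936) = 18*(-1990) = -35820)
√(M + 454842) = √(-35820 + 454842) = √419022 = 3*√46558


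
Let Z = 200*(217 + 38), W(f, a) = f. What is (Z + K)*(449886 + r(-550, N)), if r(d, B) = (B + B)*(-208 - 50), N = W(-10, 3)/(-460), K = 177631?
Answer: 2365672392720/23 ≈ 1.0286e+11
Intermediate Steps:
N = 1/46 (N = -10/(-460) = -10*(-1/460) = 1/46 ≈ 0.021739)
Z = 51000 (Z = 200*255 = 51000)
r(d, B) = -516*B (r(d, B) = (2*B)*(-258) = -516*B)
(Z + K)*(449886 + r(-550, N)) = (51000 + 177631)*(449886 - 516*1/46) = 228631*(449886 - 258/23) = 228631*(10347120/23) = 2365672392720/23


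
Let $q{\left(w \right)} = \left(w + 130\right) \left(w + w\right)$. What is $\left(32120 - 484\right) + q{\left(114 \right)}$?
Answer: $87268$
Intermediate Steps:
$q{\left(w \right)} = 2 w \left(130 + w\right)$ ($q{\left(w \right)} = \left(130 + w\right) 2 w = 2 w \left(130 + w\right)$)
$\left(32120 - 484\right) + q{\left(114 \right)} = \left(32120 - 484\right) + 2 \cdot 114 \left(130 + 114\right) = 31636 + 2 \cdot 114 \cdot 244 = 31636 + 55632 = 87268$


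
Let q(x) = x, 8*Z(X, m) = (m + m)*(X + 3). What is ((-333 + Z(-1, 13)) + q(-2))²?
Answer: 431649/4 ≈ 1.0791e+5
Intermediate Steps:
Z(X, m) = m*(3 + X)/4 (Z(X, m) = ((m + m)*(X + 3))/8 = ((2*m)*(3 + X))/8 = (2*m*(3 + X))/8 = m*(3 + X)/4)
((-333 + Z(-1, 13)) + q(-2))² = ((-333 + (¼)*13*(3 - 1)) - 2)² = ((-333 + (¼)*13*2) - 2)² = ((-333 + 13/2) - 2)² = (-653/2 - 2)² = (-657/2)² = 431649/4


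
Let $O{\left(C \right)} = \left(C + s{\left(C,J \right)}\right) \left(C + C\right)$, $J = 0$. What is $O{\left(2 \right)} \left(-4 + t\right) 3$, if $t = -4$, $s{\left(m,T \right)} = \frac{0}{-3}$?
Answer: $-192$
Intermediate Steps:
$s{\left(m,T \right)} = 0$ ($s{\left(m,T \right)} = 0 \left(- \frac{1}{3}\right) = 0$)
$O{\left(C \right)} = 2 C^{2}$ ($O{\left(C \right)} = \left(C + 0\right) \left(C + C\right) = C 2 C = 2 C^{2}$)
$O{\left(2 \right)} \left(-4 + t\right) 3 = 2 \cdot 2^{2} \left(-4 - 4\right) 3 = 2 \cdot 4 \left(\left(-8\right) 3\right) = 8 \left(-24\right) = -192$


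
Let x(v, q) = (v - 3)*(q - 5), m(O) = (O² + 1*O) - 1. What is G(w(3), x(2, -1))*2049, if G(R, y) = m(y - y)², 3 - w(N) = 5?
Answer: 2049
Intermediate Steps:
m(O) = -1 + O + O² (m(O) = (O² + O) - 1 = (O + O²) - 1 = -1 + O + O²)
w(N) = -2 (w(N) = 3 - 1*5 = 3 - 5 = -2)
x(v, q) = (-5 + q)*(-3 + v) (x(v, q) = (-3 + v)*(-5 + q) = (-5 + q)*(-3 + v))
G(R, y) = 1 (G(R, y) = (-1 + (y - y) + (y - y)²)² = (-1 + 0 + 0²)² = (-1 + 0 + 0)² = (-1)² = 1)
G(w(3), x(2, -1))*2049 = 1*2049 = 2049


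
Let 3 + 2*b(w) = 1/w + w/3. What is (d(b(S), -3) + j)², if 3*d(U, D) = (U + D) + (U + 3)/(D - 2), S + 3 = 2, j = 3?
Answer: 121/81 ≈ 1.4938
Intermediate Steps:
S = -1 (S = -3 + 2 = -1)
b(w) = -3/2 + 1/(2*w) + w/6 (b(w) = -3/2 + (1/w + w/3)/2 = -3/2 + (1/(2*w) + w/6) = -3/2 + 1/(2*w) + w/6)
d(U, D) = D/3 + U/3 + (3 + U)/(3*(-2 + D)) (d(U, D) = ((U + D) + (U + 3)/(D - 2))/3 = ((D + U) + (3 + U)/(-2 + D))/3 = (D + U + (3 + U)/(-2 + D))/3 = D/3 + U/3 + (3 + U)/(3*(-2 + D)))
(d(b(S), -3) + j)² = ((3 + (-3)² - (3 - (-9 - 1))/(6*(-1)) - 2*(-3) - (3 - (-9 - 1))/(2*(-1)))/(3*(-2 - 3)) + 3)² = ((⅓)*(3 + 9 - (-1)*(3 - 1*(-10))/6 + 6 - (-1)*(3 - 1*(-10))/2)/(-5) + 3)² = ((⅓)*(-⅕)*(3 + 9 - (-1)*(3 + 10)/6 + 6 - (-1)*(3 + 10)/2) + 3)² = ((⅓)*(-⅕)*(3 + 9 - (-1)*13/6 + 6 - (-1)*13/2) + 3)² = ((⅓)*(-⅕)*(3 + 9 - 1*(-13/6) + 6 - 3*(-13/6)) + 3)² = ((⅓)*(-⅕)*(3 + 9 + 13/6 + 6 + 13/2) + 3)² = ((⅓)*(-⅕)*(80/3) + 3)² = (-16/9 + 3)² = (11/9)² = 121/81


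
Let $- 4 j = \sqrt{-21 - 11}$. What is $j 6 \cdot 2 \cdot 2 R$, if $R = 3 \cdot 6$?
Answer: $- 432 i \sqrt{2} \approx - 610.94 i$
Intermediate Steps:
$j = - i \sqrt{2}$ ($j = - \frac{\sqrt{-21 - 11}}{4} = - \frac{\sqrt{-32}}{4} = - \frac{4 i \sqrt{2}}{4} = - i \sqrt{2} \approx - 1.4142 i$)
$R = 18$
$j 6 \cdot 2 \cdot 2 R = - i \sqrt{2} \cdot 6 \cdot 2 \cdot 2 \cdot 18 = - i \sqrt{2} \cdot 12 \cdot 2 \cdot 18 = - i \sqrt{2} \cdot 24 \cdot 18 = - 24 i \sqrt{2} \cdot 18 = - 432 i \sqrt{2}$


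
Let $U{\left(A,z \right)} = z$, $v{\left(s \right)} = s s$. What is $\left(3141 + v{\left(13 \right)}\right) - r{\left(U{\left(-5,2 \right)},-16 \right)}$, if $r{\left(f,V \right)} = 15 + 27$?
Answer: $3268$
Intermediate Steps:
$v{\left(s \right)} = s^{2}$
$r{\left(f,V \right)} = 42$
$\left(3141 + v{\left(13 \right)}\right) - r{\left(U{\left(-5,2 \right)},-16 \right)} = \left(3141 + 13^{2}\right) - 42 = \left(3141 + 169\right) - 42 = 3310 - 42 = 3268$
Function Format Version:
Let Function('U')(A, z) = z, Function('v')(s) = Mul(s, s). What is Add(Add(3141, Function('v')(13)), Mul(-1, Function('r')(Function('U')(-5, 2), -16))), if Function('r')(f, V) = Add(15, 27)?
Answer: 3268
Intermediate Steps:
Function('v')(s) = Pow(s, 2)
Function('r')(f, V) = 42
Add(Add(3141, Function('v')(13)), Mul(-1, Function('r')(Function('U')(-5, 2), -16))) = Add(Add(3141, Pow(13, 2)), Mul(-1, 42)) = Add(Add(3141, 169), -42) = Add(3310, -42) = 3268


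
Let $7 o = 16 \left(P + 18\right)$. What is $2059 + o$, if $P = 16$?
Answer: $\frac{14957}{7} \approx 2136.7$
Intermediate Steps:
$o = \frac{544}{7}$ ($o = \frac{16 \left(16 + 18\right)}{7} = \frac{16 \cdot 34}{7} = \frac{1}{7} \cdot 544 = \frac{544}{7} \approx 77.714$)
$2059 + o = 2059 + \frac{544}{7} = \frac{14957}{7}$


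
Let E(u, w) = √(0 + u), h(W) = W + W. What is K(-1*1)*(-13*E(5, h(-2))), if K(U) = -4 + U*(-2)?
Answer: 26*√5 ≈ 58.138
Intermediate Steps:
h(W) = 2*W
E(u, w) = √u
K(U) = -4 - 2*U
K(-1*1)*(-13*E(5, h(-2))) = (-4 - (-2))*(-13*√5) = (-4 - 2*(-1))*(-13*√5) = (-4 + 2)*(-13*√5) = -(-26)*√5 = 26*√5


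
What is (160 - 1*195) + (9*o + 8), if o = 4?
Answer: 9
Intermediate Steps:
(160 - 1*195) + (9*o + 8) = (160 - 1*195) + (9*4 + 8) = (160 - 195) + (36 + 8) = -35 + 44 = 9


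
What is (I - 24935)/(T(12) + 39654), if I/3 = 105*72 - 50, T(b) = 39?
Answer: -2405/39693 ≈ -0.060590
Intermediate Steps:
I = 22530 (I = 3*(105*72 - 50) = 3*(7560 - 50) = 3*7510 = 22530)
(I - 24935)/(T(12) + 39654) = (22530 - 24935)/(39 + 39654) = -2405/39693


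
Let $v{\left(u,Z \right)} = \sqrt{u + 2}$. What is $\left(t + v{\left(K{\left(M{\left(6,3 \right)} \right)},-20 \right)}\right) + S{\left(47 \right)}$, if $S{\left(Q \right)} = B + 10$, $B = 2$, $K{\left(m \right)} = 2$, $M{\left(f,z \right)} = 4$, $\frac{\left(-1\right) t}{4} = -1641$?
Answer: $6578$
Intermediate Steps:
$t = 6564$ ($t = \left(-4\right) \left(-1641\right) = 6564$)
$S{\left(Q \right)} = 12$ ($S{\left(Q \right)} = 2 + 10 = 12$)
$v{\left(u,Z \right)} = \sqrt{2 + u}$
$\left(t + v{\left(K{\left(M{\left(6,3 \right)} \right)},-20 \right)}\right) + S{\left(47 \right)} = \left(6564 + \sqrt{2 + 2}\right) + 12 = \left(6564 + \sqrt{4}\right) + 12 = \left(6564 + 2\right) + 12 = 6566 + 12 = 6578$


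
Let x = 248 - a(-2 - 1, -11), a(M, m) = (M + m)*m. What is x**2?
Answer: 8836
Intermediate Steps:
a(M, m) = m*(M + m)
x = 94 (x = 248 - (-11)*((-2 - 1) - 11) = 248 - (-11)*(-3 - 11) = 248 - (-11)*(-14) = 248 - 1*154 = 248 - 154 = 94)
x**2 = 94**2 = 8836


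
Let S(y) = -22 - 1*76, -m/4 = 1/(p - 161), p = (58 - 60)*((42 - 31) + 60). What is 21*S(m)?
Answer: -2058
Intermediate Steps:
p = -142 (p = -2*(11 + 60) = -2*71 = -142)
m = 4/303 (m = -4/(-142 - 161) = -4/(-303) = -4*(-1/303) = 4/303 ≈ 0.013201)
S(y) = -98 (S(y) = -22 - 76 = -98)
21*S(m) = 21*(-98) = -2058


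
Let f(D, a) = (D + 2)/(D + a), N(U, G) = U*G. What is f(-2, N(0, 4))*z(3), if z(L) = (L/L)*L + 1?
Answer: 0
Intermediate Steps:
N(U, G) = G*U
f(D, a) = (2 + D)/(D + a)
z(L) = 1 + L (z(L) = 1*L + 1 = L + 1 = 1 + L)
f(-2, N(0, 4))*z(3) = ((2 - 2)/(-2 + 4*0))*(1 + 3) = (0/(-2 + 0))*4 = (0/(-2))*4 = -1/2*0*4 = 0*4 = 0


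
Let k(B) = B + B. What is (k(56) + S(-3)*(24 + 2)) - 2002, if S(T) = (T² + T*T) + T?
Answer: -1500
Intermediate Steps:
k(B) = 2*B
S(T) = T + 2*T² (S(T) = (T² + T²) + T = 2*T² + T = T + 2*T²)
(k(56) + S(-3)*(24 + 2)) - 2002 = (2*56 + (-3*(1 + 2*(-3)))*(24 + 2)) - 2002 = (112 - 3*(1 - 6)*26) - 2002 = (112 - 3*(-5)*26) - 2002 = (112 + 15*26) - 2002 = (112 + 390) - 2002 = 502 - 2002 = -1500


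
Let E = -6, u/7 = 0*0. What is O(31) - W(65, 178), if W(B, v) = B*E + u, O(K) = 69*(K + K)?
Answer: 4668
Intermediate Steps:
u = 0 (u = 7*(0*0) = 7*0 = 0)
O(K) = 138*K (O(K) = 69*(2*K) = 138*K)
W(B, v) = -6*B (W(B, v) = B*(-6) + 0 = -6*B + 0 = -6*B)
O(31) - W(65, 178) = 138*31 - (-6)*65 = 4278 - 1*(-390) = 4278 + 390 = 4668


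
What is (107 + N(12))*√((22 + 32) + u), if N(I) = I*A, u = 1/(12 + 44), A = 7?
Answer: 10505*√14/28 ≈ 1403.8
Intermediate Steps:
u = 1/56 ≈ 0.017857
N(I) = 7*I (N(I) = I*7 = 7*I)
(107 + N(12))*√((22 + 32) + u) = (107 + 7*12)*√((22 + 32) + 1/56) = (107 + 84)*√(54 + 1/56) = 191*√(3025/56) = 191*(55*√14/28) = 10505*√14/28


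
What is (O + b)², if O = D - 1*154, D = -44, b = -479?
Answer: 458329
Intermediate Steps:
O = -198 (O = -44 - 1*154 = -44 - 154 = -198)
(O + b)² = (-198 - 479)² = (-677)² = 458329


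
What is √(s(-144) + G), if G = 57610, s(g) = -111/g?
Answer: √8295951/12 ≈ 240.02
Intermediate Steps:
√(s(-144) + G) = √(-111/(-144) + 57610) = √(-111*(-1/144) + 57610) = √(37/48 + 57610) = √(2765317/48) = √8295951/12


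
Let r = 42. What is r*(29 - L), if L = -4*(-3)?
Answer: 714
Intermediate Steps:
L = 12
r*(29 - L) = 42*(29 - 1*12) = 42*(29 - 12) = 42*17 = 714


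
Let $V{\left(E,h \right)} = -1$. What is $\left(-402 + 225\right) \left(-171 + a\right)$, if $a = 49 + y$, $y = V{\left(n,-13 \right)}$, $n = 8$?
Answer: $21771$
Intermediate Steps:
$y = -1$
$a = 48$ ($a = 49 - 1 = 48$)
$\left(-402 + 225\right) \left(-171 + a\right) = \left(-402 + 225\right) \left(-171 + 48\right) = \left(-177\right) \left(-123\right) = 21771$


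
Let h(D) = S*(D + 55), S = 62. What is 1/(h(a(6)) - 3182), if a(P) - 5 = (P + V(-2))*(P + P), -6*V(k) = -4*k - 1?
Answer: 1/4134 ≈ 0.00024190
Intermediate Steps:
V(k) = ⅙ + 2*k/3 (V(k) = -(-4*k - 1)/6 = -(-1 - 4*k)/6 = ⅙ + 2*k/3)
a(P) = 5 + 2*P*(-7/6 + P) (a(P) = 5 + (P + (⅙ + (⅔)*(-2)))*(P + P) = 5 + (P + (⅙ - 4/3))*(2*P) = 5 + (P - 7/6)*(2*P) = 5 + (-7/6 + P)*(2*P) = 5 + 2*P*(-7/6 + P))
h(D) = 3410 + 62*D (h(D) = 62*(D + 55) = 62*(55 + D) = 3410 + 62*D)
1/(h(a(6)) - 3182) = 1/((3410 + 62*(5 + 2*6² - 7/3*6)) - 3182) = 1/((3410 + 62*(5 + 2*36 - 14)) - 3182) = 1/((3410 + 62*(5 + 72 - 14)) - 3182) = 1/((3410 + 62*63) - 3182) = 1/((3410 + 3906) - 3182) = 1/(7316 - 3182) = 1/4134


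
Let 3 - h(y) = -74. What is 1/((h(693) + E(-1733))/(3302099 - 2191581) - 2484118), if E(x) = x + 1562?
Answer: -555259/1379328876609 ≈ -4.0256e-7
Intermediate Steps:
h(y) = 77 (h(y) = 3 - 1*(-74) = 3 + 74 = 77)
E(x) = 1562 + x
1/((h(693) + E(-1733))/(3302099 - 2191581) - 2484118) = 1/((77 + (1562 - 1733))/(3302099 - 2191581) - 2484118) = 1/((77 - 171)/1110518 - 2484118) = 1/(-94*1/1110518 - 2484118) = 1/(-47/555259 - 2484118) = 1/(-1379328876609/555259) = -555259/1379328876609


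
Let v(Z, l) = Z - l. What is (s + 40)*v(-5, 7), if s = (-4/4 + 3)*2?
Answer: -528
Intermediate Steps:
s = 4 (s = (-4*1/4 + 3)*2 = (-1 + 3)*2 = 2*2 = 4)
(s + 40)*v(-5, 7) = (4 + 40)*(-5 - 1*7) = 44*(-5 - 7) = 44*(-12) = -528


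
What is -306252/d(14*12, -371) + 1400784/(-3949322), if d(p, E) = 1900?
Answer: -151518656343/937963975 ≈ -161.54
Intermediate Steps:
-306252/d(14*12, -371) + 1400784/(-3949322) = -306252/1900 + 1400784/(-3949322) = -306252*1/1900 + 1400784*(-1/3949322) = -76563/475 - 700392/1974661 = -151518656343/937963975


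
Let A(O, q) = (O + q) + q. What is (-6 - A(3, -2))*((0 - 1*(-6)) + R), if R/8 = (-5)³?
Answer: 4970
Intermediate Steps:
R = -1000 (R = 8*(-5)³ = 8*(-125) = -1000)
A(O, q) = O + 2*q
(-6 - A(3, -2))*((0 - 1*(-6)) + R) = (-6 - (3 + 2*(-2)))*((0 - 1*(-6)) - 1000) = (-6 - (3 - 4))*((0 + 6) - 1000) = (-6 - 1*(-1))*(6 - 1000) = (-6 + 1)*(-994) = -5*(-994) = 4970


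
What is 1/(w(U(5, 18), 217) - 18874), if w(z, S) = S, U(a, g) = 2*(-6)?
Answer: -1/18657 ≈ -5.3599e-5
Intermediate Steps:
U(a, g) = -12
1/(w(U(5, 18), 217) - 18874) = 1/(217 - 18874) = 1/(-18657) = -1/18657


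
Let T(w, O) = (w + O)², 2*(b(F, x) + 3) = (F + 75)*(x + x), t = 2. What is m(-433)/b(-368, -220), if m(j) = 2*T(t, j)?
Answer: 371522/64457 ≈ 5.7639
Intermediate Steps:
b(F, x) = -3 + x*(75 + F) (b(F, x) = -3 + ((F + 75)*(x + x))/2 = -3 + ((75 + F)*(2*x))/2 = -3 + (2*x*(75 + F))/2 = -3 + x*(75 + F))
T(w, O) = (O + w)²
m(j) = 2*(2 + j)² (m(j) = 2*(j + 2)² = 2*(2 + j)²)
m(-433)/b(-368, -220) = (2*(2 - 433)²)/(-3 + 75*(-220) - 368*(-220)) = (2*(-431)²)/(-3 - 16500 + 80960) = (2*185761)/64457 = 371522*(1/64457) = 371522/64457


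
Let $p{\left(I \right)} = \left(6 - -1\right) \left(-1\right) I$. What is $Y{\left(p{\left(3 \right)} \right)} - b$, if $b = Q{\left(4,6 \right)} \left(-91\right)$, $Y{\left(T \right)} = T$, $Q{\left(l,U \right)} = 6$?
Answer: $525$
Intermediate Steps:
$p{\left(I \right)} = - 7 I$ ($p{\left(I \right)} = \left(6 + 1\right) \left(-1\right) I = 7 \left(-1\right) I = - 7 I$)
$b = -546$ ($b = 6 \left(-91\right) = -546$)
$Y{\left(p{\left(3 \right)} \right)} - b = \left(-7\right) 3 - -546 = -21 + 546 = 525$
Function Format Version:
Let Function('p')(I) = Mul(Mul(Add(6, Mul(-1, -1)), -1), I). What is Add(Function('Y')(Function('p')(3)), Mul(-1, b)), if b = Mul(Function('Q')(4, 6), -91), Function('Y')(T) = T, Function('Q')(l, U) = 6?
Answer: 525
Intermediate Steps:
Function('p')(I) = Mul(-7, I) (Function('p')(I) = Mul(Mul(Add(6, 1), -1), I) = Mul(Mul(7, -1), I) = Mul(-7, I))
b = -546 (b = Mul(6, -91) = -546)
Add(Function('Y')(Function('p')(3)), Mul(-1, b)) = Add(Mul(-7, 3), Mul(-1, -546)) = Add(-21, 546) = 525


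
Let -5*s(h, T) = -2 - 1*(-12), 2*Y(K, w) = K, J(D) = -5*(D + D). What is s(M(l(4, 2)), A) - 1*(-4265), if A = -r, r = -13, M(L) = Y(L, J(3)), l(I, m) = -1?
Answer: 4263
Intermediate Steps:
J(D) = -10*D
Y(K, w) = K/2
M(L) = L/2
A = 13 (A = -1*(-13) = 13)
s(h, T) = -2 (s(h, T) = -(-2 - 1*(-12))/5 = -(-2 + 12)/5 = -⅕*10 = -2)
s(M(l(4, 2)), A) - 1*(-4265) = -2 - 1*(-4265) = -2 + 4265 = 4263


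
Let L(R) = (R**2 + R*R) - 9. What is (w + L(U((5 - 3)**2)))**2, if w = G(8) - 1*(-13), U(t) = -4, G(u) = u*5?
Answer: 5776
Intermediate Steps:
G(u) = 5*u
L(R) = -9 + 2*R**2 (L(R) = (R**2 + R**2) - 9 = 2*R**2 - 9 = -9 + 2*R**2)
w = 53 (w = 5*8 - 1*(-13) = 40 + 13 = 53)
(w + L(U((5 - 3)**2)))**2 = (53 + (-9 + 2*(-4)**2))**2 = (53 + (-9 + 2*16))**2 = (53 + (-9 + 32))**2 = (53 + 23)**2 = 76**2 = 5776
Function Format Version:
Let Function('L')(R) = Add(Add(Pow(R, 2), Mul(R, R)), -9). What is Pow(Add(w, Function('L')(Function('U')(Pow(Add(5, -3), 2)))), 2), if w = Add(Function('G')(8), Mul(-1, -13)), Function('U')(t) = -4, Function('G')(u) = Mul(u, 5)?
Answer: 5776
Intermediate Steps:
Function('G')(u) = Mul(5, u)
Function('L')(R) = Add(-9, Mul(2, Pow(R, 2))) (Function('L')(R) = Add(Add(Pow(R, 2), Pow(R, 2)), -9) = Add(Mul(2, Pow(R, 2)), -9) = Add(-9, Mul(2, Pow(R, 2))))
w = 53 (w = Add(Mul(5, 8), Mul(-1, -13)) = Add(40, 13) = 53)
Pow(Add(w, Function('L')(Function('U')(Pow(Add(5, -3), 2)))), 2) = Pow(Add(53, Add(-9, Mul(2, Pow(-4, 2)))), 2) = Pow(Add(53, Add(-9, Mul(2, 16))), 2) = Pow(Add(53, Add(-9, 32)), 2) = Pow(Add(53, 23), 2) = Pow(76, 2) = 5776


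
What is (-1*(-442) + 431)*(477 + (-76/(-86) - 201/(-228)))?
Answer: 1365900165/3268 ≈ 4.1796e+5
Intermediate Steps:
(-1*(-442) + 431)*(477 + (-76/(-86) - 201/(-228))) = (442 + 431)*(477 + (-76*(-1/86) - 201*(-1/228))) = 873*(477 + (38/43 + 67/76)) = 873*(477 + 5769/3268) = 873*(1564605/3268) = 1365900165/3268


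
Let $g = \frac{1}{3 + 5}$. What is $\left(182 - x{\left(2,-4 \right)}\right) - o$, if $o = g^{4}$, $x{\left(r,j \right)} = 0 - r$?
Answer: $\frac{753663}{4096} \approx 184.0$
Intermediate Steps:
$x{\left(r,j \right)} = - r$
$g = \frac{1}{8} \approx 0.125$
$o = \frac{1}{4096}$ ($o = \left(\frac{1}{8}\right)^{4} = \frac{1}{4096} \approx 0.00024414$)
$\left(182 - x{\left(2,-4 \right)}\right) - o = \left(182 - \left(-1\right) 2\right) - \frac{1}{4096} = \left(182 - -2\right) - \frac{1}{4096} = \left(182 + 2\right) - \frac{1}{4096} = 184 - \frac{1}{4096} = \frac{753663}{4096}$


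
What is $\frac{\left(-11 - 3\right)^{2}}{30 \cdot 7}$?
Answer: $\frac{14}{15} \approx 0.93333$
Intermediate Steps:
$\frac{\left(-11 - 3\right)^{2}}{30 \cdot 7} = \frac{\left(-14\right)^{2}}{210} = 196 \cdot \frac{1}{210} = \frac{14}{15}$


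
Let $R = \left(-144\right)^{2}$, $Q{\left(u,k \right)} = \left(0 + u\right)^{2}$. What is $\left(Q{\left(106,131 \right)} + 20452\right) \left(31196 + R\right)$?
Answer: $1645621216$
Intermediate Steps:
$Q{\left(u,k \right)} = u^{2}$
$R = 20736$
$\left(Q{\left(106,131 \right)} + 20452\right) \left(31196 + R\right) = \left(106^{2} + 20452\right) \left(31196 + 20736\right) = \left(11236 + 20452\right) 51932 = 31688 \cdot 51932 = 1645621216$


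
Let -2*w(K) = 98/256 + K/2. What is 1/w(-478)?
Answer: 256/30543 ≈ 0.0083816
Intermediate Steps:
w(K) = -49/256 - K/4 (w(K) = -(98/256 + K/2)/2 = -(98*(1/256) + K*(½))/2 = -(49/128 + K/2)/2 = -49/256 - K/4)
1/w(-478) = 1/(-49/256 - ¼*(-478)) = 1/(-49/256 + 239/2) = 1/(30543/256) = 256/30543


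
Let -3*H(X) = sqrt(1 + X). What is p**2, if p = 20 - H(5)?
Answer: (60 + sqrt(6))**2/9 ≈ 433.33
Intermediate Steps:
H(X) = -sqrt(1 + X)/3
p = 20 + sqrt(6)/3 (p = 20 - (-1)*sqrt(1 + 5)/3 = 20 - (-1)*sqrt(6)/3 = 20 + sqrt(6)/3 ≈ 20.816)
p**2 = (20 + sqrt(6)/3)**2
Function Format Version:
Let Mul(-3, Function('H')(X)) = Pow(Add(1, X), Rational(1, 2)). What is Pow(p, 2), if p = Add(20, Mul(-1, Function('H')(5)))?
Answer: Mul(Rational(1, 9), Pow(Add(60, Pow(6, Rational(1, 2))), 2)) ≈ 433.33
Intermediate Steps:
Function('H')(X) = Mul(Rational(-1, 3), Pow(Add(1, X), Rational(1, 2)))
p = Add(20, Mul(Rational(1, 3), Pow(6, Rational(1, 2)))) (p = Add(20, Mul(-1, Mul(Rational(-1, 3), Pow(Add(1, 5), Rational(1, 2))))) = Add(20, Mul(-1, Mul(Rational(-1, 3), Pow(6, Rational(1, 2))))) = Add(20, Mul(Rational(1, 3), Pow(6, Rational(1, 2)))) ≈ 20.816)
Pow(p, 2) = Pow(Add(20, Mul(Rational(1, 3), Pow(6, Rational(1, 2)))), 2)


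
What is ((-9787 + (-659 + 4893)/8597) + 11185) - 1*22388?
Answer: -180446796/8597 ≈ -20990.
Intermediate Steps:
((-9787 + (-659 + 4893)/8597) + 11185) - 1*22388 = ((-9787 + 4234*(1/8597)) + 11185) - 22388 = ((-9787 + 4234/8597) + 11185) - 22388 = (-84134605/8597 + 11185) - 22388 = 12022840/8597 - 22388 = -180446796/8597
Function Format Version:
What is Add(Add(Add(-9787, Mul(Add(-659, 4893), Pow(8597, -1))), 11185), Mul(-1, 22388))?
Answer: Rational(-180446796, 8597) ≈ -20990.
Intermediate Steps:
Add(Add(Add(-9787, Mul(Add(-659, 4893), Pow(8597, -1))), 11185), Mul(-1, 22388)) = Add(Add(Add(-9787, Mul(4234, Rational(1, 8597))), 11185), -22388) = Add(Add(Add(-9787, Rational(4234, 8597)), 11185), -22388) = Add(Add(Rational(-84134605, 8597), 11185), -22388) = Add(Rational(12022840, 8597), -22388) = Rational(-180446796, 8597)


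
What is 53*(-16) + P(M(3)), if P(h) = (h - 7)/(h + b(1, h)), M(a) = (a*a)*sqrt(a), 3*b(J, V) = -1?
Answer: -925781/1093 - 270*sqrt(3)/1093 ≈ -847.44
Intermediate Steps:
b(J, V) = -1/3 (b(J, V) = (1/3)*(-1) = -1/3)
M(a) = a**(5/2) (M(a) = a**2*sqrt(a) = a**(5/2))
P(h) = (-7 + h)/(-1/3 + h) (P(h) = (h - 7)/(h - 1/3) = (-7 + h)/(-1/3 + h))
53*(-16) + P(M(3)) = 53*(-16) + 3*(-7 + 3**(5/2))/(-1 + 3*3**(5/2)) = -848 + 3*(-7 + 9*sqrt(3))/(-1 + 3*(9*sqrt(3))) = -848 + 3*(-7 + 9*sqrt(3))/(-1 + 27*sqrt(3))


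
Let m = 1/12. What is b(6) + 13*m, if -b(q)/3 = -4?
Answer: 157/12 ≈ 13.083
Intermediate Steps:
m = 1/12 ≈ 0.083333
b(q) = 12 (b(q) = -3*(-4) = 12)
b(6) + 13*m = 12 + 13*(1/12) = 12 + 13/12 = 157/12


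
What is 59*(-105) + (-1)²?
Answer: -6194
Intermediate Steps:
59*(-105) + (-1)² = -6195 + 1 = -6194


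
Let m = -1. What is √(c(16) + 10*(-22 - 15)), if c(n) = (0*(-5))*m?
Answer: I*√370 ≈ 19.235*I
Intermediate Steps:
c(n) = 0 (c(n) = (0*(-5))*(-1) = 0*(-1) = 0)
√(c(16) + 10*(-22 - 15)) = √(0 + 10*(-22 - 15)) = √(0 + 10*(-37)) = √(0 - 370) = √(-370) = I*√370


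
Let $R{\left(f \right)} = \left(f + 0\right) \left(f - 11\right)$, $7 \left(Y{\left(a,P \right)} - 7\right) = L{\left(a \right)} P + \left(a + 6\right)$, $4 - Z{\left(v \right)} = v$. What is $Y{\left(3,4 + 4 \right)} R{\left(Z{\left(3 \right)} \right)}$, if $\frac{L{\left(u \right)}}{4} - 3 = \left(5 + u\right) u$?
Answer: $- \frac{9220}{7} \approx -1317.1$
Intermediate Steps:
$L{\left(u \right)} = 12 + 4 u \left(5 + u\right)$ ($L{\left(u \right)} = 12 + 4 \left(5 + u\right) u = 12 + 4 u \left(5 + u\right)$)
$Z{\left(v \right)} = 4 - v$
$Y{\left(a,P \right)} = \frac{55}{7} + \frac{a}{7} + \frac{P \left(12 + 4 a^{2} + 20 a\right)}{7}$ ($Y{\left(a,P \right)} = 7 + \frac{\left(12 + 4 a^{2} + 20 a\right) P + \left(a + 6\right)}{7} = 7 + \frac{P \left(12 + 4 a^{2} + 20 a\right) + \left(6 + a\right)}{7} = 7 + \frac{6 + a + P \left(12 + 4 a^{2} + 20 a\right)}{7} = 7 + \left(\frac{6}{7} + \frac{a}{7} + \frac{P \left(12 + 4 a^{2} + 20 a\right)}{7}\right) = \frac{55}{7} + \frac{a}{7} + \frac{P \left(12 + 4 a^{2} + 20 a\right)}{7}$)
$R{\left(f \right)} = f \left(-11 + f\right)$
$Y{\left(3,4 + 4 \right)} R{\left(Z{\left(3 \right)} \right)} = \left(\frac{55}{7} + \frac{1}{7} \cdot 3 + \frac{4 \left(4 + 4\right) \left(3 + 3^{2} + 5 \cdot 3\right)}{7}\right) \left(4 - 3\right) \left(-11 + \left(4 - 3\right)\right) = \left(\frac{55}{7} + \frac{3}{7} + \frac{4}{7} \cdot 8 \left(3 + 9 + 15\right)\right) \left(4 - 3\right) \left(-11 + \left(4 - 3\right)\right) = \left(\frac{55}{7} + \frac{3}{7} + \frac{4}{7} \cdot 8 \cdot 27\right) 1 \left(-11 + 1\right) = \left(\frac{55}{7} + \frac{3}{7} + \frac{864}{7}\right) 1 \left(-10\right) = \frac{922}{7} \left(-10\right) = - \frac{9220}{7}$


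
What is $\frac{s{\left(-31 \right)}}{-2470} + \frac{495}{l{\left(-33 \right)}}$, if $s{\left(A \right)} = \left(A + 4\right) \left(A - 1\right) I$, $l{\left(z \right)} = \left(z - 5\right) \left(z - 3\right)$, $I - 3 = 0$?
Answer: $- \frac{6793}{9880} \approx -0.68755$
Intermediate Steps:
$I = 3$ ($I = 3 + 0 = 3$)
$l{\left(z \right)} = \left(-5 + z\right) \left(-3 + z\right)$
$s{\left(A \right)} = 3 \left(-1 + A\right) \left(4 + A\right)$ ($s{\left(A \right)} = \left(A + 4\right) \left(A - 1\right) 3 = \left(4 + A\right) \left(-1 + A\right) 3 = \left(-1 + A\right) \left(4 + A\right) 3 = 3 \left(-1 + A\right) \left(4 + A\right)$)
$\frac{s{\left(-31 \right)}}{-2470} + \frac{495}{l{\left(-33 \right)}} = \frac{-12 + 3 \left(-31\right)^{2} + 9 \left(-31\right)}{-2470} + \frac{495}{15 + \left(-33\right)^{2} - -264} = \left(-12 + 3 \cdot 961 - 279\right) \left(- \frac{1}{2470}\right) + \frac{495}{15 + 1089 + 264} = \left(-12 + 2883 - 279\right) \left(- \frac{1}{2470}\right) + \frac{495}{1368} = 2592 \left(- \frac{1}{2470}\right) + 495 \cdot \frac{1}{1368} = - \frac{1296}{1235} + \frac{55}{152} = - \frac{6793}{9880}$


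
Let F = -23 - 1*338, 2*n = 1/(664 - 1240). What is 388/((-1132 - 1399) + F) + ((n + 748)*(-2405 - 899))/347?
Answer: -85768704067/12042288 ≈ -7122.3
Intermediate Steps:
n = -1/1152 (n = 1/(2*(664 - 1240)) = (½)/(-576) = (½)*(-1/576) = -1/1152 ≈ -0.00086806)
F = -361 (F = -23 - 338 = -361)
388/((-1132 - 1399) + F) + ((n + 748)*(-2405 - 899))/347 = 388/((-1132 - 1399) - 361) + ((-1/1152 + 748)*(-2405 - 899))/347 = 388/(-2531 - 361) + ((861695/1152)*(-3304))*(1/347) = 388/(-2892) - 355880035/144*1/347 = 388*(-1/2892) - 355880035/49968 = -97/723 - 355880035/49968 = -85768704067/12042288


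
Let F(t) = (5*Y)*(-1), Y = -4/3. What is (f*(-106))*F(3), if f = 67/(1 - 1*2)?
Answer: 142040/3 ≈ 47347.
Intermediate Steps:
Y = -4/3 (Y = -4*1/3 = -4/3 ≈ -1.3333)
F(t) = 20/3 (F(t) = (5*(-4/3))*(-1) = -20/3*(-1) = 20/3)
f = -67 (f = 67/(1 - 2) = 67/(-1) = 67*(-1) = -67)
(f*(-106))*F(3) = -67*(-106)*(20/3) = 7102*(20/3) = 142040/3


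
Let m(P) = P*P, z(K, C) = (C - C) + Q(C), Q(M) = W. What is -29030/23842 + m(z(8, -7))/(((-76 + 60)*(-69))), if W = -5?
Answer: -15726535/13160784 ≈ -1.1950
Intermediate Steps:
Q(M) = -5
z(K, C) = -5 (z(K, C) = (C - C) - 5 = 0 - 5 = -5)
m(P) = P²
-29030/23842 + m(z(8, -7))/(((-76 + 60)*(-69))) = -29030/23842 + (-5)²/(((-76 + 60)*(-69))) = -29030*1/23842 + 25/((-16*(-69))) = -14515/11921 + 25/1104 = -15726535/13160784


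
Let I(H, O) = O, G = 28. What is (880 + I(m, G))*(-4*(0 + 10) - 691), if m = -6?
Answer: -663748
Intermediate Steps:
(880 + I(m, G))*(-4*(0 + 10) - 691) = (880 + 28)*(-4*(0 + 10) - 691) = 908*(-4*10 - 691) = 908*(-40 - 691) = 908*(-731) = -663748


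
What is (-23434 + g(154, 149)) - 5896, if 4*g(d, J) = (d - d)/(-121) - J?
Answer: -117469/4 ≈ -29367.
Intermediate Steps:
g(d, J) = -J/4 (g(d, J) = ((d - d)/(-121) - J)/4 = (0*(-1/121) - J)/4 = (0 - J)/4 = (-J)/4 = -J/4)
(-23434 + g(154, 149)) - 5896 = (-23434 - ¼*149) - 5896 = (-23434 - 149/4) - 5896 = -93885/4 - 5896 = -117469/4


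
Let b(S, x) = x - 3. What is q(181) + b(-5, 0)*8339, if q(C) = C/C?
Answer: -25016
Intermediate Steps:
b(S, x) = -3 + x
q(C) = 1
q(181) + b(-5, 0)*8339 = 1 + (-3 + 0)*8339 = 1 - 3*8339 = 1 - 25017 = -25016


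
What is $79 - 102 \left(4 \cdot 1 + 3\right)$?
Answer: $-635$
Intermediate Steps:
$79 - 102 \left(4 \cdot 1 + 3\right) = 79 - 102 \left(4 + 3\right) = 79 - 714 = -635$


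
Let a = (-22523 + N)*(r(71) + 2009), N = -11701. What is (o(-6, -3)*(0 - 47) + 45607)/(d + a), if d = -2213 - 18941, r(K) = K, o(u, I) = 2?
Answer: -45513/71207074 ≈ -0.00063916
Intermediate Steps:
d = -21154
a = -71185920 (a = (-22523 - 11701)*(71 + 2009) = -34224*2080 = -71185920)
(o(-6, -3)*(0 - 47) + 45607)/(d + a) = (2*(0 - 47) + 45607)/(-21154 - 71185920) = (2*(-47) + 45607)/(-71207074) = (-94 + 45607)*(-1/71207074) = 45513*(-1/71207074) = -45513/71207074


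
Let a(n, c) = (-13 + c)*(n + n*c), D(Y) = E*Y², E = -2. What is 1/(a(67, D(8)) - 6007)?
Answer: 1/1193762 ≈ 8.3769e-7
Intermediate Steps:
D(Y) = -2*Y²
a(n, c) = (-13 + c)*(n + c*n)
1/(a(67, D(8)) - 6007) = 1/(67*(-13 + (-2*8²)² - (-24)*8²) - 6007) = 1/(67*(-13 + (-2*64)² - (-24)*64) - 6007) = 1/(67*(-13 + (-128)² - 12*(-128)) - 6007) = 1/(67*(-13 + 16384 + 1536) - 6007) = 1/(67*17907 - 6007) = 1/(1199769 - 6007) = 1/1193762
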